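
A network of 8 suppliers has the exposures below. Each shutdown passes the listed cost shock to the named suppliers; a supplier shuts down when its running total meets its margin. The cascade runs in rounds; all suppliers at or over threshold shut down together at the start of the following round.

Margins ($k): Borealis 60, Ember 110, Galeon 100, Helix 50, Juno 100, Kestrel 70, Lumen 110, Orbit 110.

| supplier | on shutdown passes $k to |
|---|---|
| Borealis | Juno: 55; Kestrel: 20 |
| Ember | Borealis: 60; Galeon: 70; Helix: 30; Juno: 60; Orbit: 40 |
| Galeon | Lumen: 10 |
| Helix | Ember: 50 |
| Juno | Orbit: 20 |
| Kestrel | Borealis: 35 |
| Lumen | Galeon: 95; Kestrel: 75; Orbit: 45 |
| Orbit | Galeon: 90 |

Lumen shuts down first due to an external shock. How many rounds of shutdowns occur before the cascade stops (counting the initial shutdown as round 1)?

Round 1 — Lumen shuts down (initial).
  Galeon: +95 → 95 < 100
  Kestrel: +75 → 75 ≥ 70
  Orbit: +45 → 45 < 110
Round 2 — Kestrel shuts down.
  Borealis: +35 → 35 < 60
No further shutdowns.

2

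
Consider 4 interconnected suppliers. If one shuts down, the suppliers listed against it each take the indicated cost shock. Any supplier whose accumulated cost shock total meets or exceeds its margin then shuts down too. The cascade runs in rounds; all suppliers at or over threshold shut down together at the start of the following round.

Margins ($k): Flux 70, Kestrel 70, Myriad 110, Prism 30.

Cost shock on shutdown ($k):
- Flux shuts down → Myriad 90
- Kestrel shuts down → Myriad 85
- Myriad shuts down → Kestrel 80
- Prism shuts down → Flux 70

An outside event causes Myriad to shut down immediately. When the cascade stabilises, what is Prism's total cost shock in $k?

Round 1 — Myriad shuts down (initial).
  Kestrel: +80 → 80 ≥ 70
Round 2 — Kestrel shuts down.
No further shutdowns.

0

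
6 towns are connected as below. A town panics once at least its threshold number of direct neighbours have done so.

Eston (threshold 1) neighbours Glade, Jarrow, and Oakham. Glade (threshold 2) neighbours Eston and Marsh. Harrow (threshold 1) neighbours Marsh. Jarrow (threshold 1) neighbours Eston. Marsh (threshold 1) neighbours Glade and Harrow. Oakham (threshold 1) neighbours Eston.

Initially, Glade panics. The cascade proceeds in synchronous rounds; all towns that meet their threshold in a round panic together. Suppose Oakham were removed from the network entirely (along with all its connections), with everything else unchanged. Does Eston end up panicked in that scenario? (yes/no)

With Oakham removed:
Round 1 — Glade panics (initial).
Round 2 — checking thresholds:
  Eston: 1 of 2 neighbours ≥ 1, panics.
  Marsh: 1 of 2 neighbours ≥ 1, panics.
Round 3 — checking thresholds:
  Harrow: 1 of 1 neighbours ≥ 1, panics.
  Jarrow: 1 of 1 neighbours ≥ 1, panics.
Round 4 — no new panics; cascade stops.

yes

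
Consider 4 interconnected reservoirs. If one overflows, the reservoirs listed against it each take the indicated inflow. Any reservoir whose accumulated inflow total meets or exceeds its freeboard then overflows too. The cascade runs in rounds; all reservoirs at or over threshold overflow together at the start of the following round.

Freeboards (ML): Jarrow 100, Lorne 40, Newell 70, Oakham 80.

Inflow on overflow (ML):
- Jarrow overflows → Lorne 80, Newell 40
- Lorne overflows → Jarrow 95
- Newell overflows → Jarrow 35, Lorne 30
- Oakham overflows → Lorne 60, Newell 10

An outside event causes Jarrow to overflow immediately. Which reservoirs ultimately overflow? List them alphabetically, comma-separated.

Round 1 — Jarrow overflows (initial).
  Lorne: +80 → 80 ≥ 40
  Newell: +40 → 40 < 70
Round 2 — Lorne overflows.
No further overflows.

Jarrow, Lorne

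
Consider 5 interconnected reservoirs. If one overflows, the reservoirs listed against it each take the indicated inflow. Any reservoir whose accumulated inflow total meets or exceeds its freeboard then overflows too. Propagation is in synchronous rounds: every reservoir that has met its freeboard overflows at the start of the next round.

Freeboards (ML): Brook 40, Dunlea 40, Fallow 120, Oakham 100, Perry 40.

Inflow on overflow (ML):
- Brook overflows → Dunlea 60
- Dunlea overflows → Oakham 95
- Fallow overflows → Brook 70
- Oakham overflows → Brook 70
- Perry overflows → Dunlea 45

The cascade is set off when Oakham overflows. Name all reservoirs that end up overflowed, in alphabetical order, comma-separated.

Brook, Dunlea, Oakham

Round 1 — Oakham overflows (initial).
  Brook: +70 → 70 ≥ 40
Round 2 — Brook overflows.
  Dunlea: +60 → 60 ≥ 40
Round 3 — Dunlea overflows.
No further overflows.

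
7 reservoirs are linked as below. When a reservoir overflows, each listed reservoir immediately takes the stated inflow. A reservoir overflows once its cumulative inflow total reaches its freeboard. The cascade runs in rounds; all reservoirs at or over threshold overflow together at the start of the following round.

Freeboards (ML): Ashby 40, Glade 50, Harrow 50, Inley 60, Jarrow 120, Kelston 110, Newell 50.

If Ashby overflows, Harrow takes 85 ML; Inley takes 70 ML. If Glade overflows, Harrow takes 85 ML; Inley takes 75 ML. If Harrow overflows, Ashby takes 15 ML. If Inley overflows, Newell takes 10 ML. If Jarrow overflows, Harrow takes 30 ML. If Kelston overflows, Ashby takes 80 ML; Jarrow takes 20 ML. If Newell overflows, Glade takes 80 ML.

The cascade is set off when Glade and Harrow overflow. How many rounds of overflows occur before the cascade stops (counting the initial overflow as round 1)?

2

Round 1 — Glade, Harrow overflow (initial).
  Ashby: +15 → 15 < 40
  Inley: +75 → 75 ≥ 60
Round 2 — Inley overflows.
  Newell: +10 → 10 < 50
No further overflows.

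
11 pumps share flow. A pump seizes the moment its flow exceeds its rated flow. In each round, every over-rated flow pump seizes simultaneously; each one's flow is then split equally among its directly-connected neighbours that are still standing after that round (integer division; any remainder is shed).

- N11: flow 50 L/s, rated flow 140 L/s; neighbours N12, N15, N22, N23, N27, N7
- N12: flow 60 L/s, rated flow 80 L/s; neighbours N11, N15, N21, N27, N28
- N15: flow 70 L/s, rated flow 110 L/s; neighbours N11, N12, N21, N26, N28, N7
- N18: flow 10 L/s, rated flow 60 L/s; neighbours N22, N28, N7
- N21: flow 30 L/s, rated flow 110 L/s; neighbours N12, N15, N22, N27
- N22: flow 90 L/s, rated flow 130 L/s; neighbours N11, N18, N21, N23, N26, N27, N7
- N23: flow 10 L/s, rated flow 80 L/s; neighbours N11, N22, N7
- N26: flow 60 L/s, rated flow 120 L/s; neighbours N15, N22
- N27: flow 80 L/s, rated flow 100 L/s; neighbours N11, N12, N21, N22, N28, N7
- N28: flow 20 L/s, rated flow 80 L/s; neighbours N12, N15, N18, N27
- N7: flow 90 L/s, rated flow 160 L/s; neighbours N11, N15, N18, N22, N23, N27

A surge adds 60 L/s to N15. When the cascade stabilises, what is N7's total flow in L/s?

Round 1 — N15 at 130 > 110. N15 seizes.
  N15 sheds 130 L/s to N11, N12, N21, N26, N28, N7: 21 each (4 lost).
    N11: 50+21 = 71 ≤ 140
    N12: 60+21 = 81 > 80
    N21: 30+21 = 51 ≤ 110
    N26: 60+21 = 81 ≤ 120
    N28: 20+21 = 41 ≤ 80
    N7: 90+21 = 111 ≤ 160
Round 2 — N12 seizes.
  N12 sheds 81 L/s to N11, N21, N27, N28: 20 each (1 lost).
    N11: 71+20 = 91 ≤ 140
    N21: 51+20 = 71 ≤ 110
    N27: 80+20 = 100 ≤ 100
    N28: 41+20 = 61 ≤ 80
No further seizures.

111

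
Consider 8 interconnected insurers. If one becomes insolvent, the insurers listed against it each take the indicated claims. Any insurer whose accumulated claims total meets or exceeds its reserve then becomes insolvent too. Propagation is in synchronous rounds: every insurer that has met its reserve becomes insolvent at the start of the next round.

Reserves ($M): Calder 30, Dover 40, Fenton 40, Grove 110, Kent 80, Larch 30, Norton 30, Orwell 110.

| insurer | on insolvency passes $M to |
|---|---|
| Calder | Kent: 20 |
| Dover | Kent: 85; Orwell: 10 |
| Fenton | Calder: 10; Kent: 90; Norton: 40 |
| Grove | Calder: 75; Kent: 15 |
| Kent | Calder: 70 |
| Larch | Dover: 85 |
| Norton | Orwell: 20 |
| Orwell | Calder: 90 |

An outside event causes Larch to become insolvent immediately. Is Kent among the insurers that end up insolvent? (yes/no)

Round 1 — Larch becomes insolvent (initial).
  Dover: +85 → 85 ≥ 40
Round 2 — Dover becomes insolvent.
  Kent: +85 → 85 ≥ 80
  Orwell: +10 → 10 < 110
Round 3 — Kent becomes insolvent.
  Calder: +70 → 70 ≥ 30
Round 4 — Calder becomes insolvent.
No further insolvencies.

yes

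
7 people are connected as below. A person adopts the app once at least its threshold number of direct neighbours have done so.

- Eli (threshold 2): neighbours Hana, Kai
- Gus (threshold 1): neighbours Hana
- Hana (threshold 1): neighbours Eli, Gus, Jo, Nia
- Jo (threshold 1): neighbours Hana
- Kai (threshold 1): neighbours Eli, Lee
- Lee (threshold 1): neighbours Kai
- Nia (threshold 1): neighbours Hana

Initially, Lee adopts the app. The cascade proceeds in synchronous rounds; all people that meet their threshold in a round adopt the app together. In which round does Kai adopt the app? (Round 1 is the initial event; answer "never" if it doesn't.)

Round 1 — Lee adopts the app (initial).
Round 2 — checking thresholds:
  Kai: 1 of 2 neighbours ≥ 1, adopts the app.
Round 3 — no new adoptions; cascade stops.

2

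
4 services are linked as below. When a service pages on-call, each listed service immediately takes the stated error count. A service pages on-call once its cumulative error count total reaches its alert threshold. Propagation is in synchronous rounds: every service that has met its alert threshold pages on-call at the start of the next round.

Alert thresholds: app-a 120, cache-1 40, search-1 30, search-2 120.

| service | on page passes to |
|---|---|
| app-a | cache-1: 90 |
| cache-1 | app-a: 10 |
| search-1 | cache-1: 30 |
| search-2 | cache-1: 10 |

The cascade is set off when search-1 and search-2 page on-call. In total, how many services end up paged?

Round 1 — search-1, search-2 page on-call (initial).
  cache-1: +30+10 → 40 ≥ 40
Round 2 — cache-1 pages on-call.
  app-a: +10 → 10 < 120
No further pages.

3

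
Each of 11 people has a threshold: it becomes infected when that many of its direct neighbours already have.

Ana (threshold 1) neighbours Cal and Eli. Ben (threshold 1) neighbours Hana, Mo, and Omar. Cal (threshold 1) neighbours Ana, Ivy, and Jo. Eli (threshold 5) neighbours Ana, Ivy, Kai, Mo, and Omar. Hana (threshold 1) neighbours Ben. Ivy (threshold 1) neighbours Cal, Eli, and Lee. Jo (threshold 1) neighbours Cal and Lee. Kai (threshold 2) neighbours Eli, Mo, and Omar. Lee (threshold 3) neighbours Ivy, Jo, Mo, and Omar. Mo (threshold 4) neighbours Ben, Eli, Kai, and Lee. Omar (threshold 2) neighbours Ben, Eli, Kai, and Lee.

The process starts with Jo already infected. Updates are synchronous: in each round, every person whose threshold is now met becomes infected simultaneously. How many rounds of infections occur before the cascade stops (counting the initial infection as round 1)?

3

Round 1 — Jo becomes infected (initial).
Round 2 — checking thresholds:
  Cal: 1 of 3 neighbours ≥ 1, becomes infected.
  Lee: 1 of 4 neighbours < 3, not yet.
Round 3 — checking thresholds:
  Ana: 1 of 2 neighbours ≥ 1, becomes infected.
  Ivy: 1 of 3 neighbours ≥ 1, becomes infected.
  Lee: 1 of 4 neighbours < 3, not yet.
Round 4 — no new infections; cascade stops.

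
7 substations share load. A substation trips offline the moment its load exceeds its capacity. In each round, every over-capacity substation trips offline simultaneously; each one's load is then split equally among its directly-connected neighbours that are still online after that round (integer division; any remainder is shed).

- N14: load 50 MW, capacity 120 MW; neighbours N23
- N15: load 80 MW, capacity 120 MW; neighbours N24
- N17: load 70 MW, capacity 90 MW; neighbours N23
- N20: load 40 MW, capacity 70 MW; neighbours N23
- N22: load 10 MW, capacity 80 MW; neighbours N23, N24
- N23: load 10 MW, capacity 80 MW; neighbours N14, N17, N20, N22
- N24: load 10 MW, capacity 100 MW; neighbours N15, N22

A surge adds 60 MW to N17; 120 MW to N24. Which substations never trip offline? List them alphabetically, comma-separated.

N14

Round 1 — N17 at 130 > 90; N24 at 130 > 100. N17, N24 trip offline.
  N17 sheds 130 MW to N23: 130 each.
    N23: 10+130 = 140 > 80
  N24 sheds 130 MW to N15, N22: 65 each.
    N15: 80+65 = 145 > 120
    N22: 10+65 = 75 ≤ 80
Round 2 — N15, N23 trip offline.
  N15 sheds 145 MW: no online neighbours, lost.
  N23 sheds 140 MW to N14, N20, N22: 46 each (2 lost).
    N14: 50+46 = 96 ≤ 120
    N20: 40+46 = 86 > 70
    N22: 75+46 = 121 > 80
Round 3 — N20, N22 trip offline.
  N20 sheds 86 MW: no online neighbours, lost.
  N22 sheds 121 MW: no online neighbours, lost.
No further trips.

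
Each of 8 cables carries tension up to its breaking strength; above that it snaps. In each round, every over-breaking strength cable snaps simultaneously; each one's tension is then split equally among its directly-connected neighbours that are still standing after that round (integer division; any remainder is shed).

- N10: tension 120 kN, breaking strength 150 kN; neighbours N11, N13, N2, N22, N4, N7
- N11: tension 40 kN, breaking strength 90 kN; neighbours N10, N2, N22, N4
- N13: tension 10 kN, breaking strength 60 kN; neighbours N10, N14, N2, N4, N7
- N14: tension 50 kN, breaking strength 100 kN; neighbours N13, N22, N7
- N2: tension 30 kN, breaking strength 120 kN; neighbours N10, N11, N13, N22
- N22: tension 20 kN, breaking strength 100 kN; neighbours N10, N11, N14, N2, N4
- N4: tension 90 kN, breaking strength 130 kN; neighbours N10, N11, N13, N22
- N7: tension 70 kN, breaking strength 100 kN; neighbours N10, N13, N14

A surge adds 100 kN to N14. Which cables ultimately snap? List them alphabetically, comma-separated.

N10, N11, N13, N14, N2, N22, N4, N7

Round 1 — N14 at 150 > 100. N14 snaps.
  N14 sheds 150 kN to N13, N22, N7: 50 each.
    N13: 10+50 = 60 ≤ 60
    N22: 20+50 = 70 ≤ 100
    N7: 70+50 = 120 > 100
Round 2 — N7 snaps.
  N7 sheds 120 kN to N10, N13: 60 each.
    N10: 120+60 = 180 > 150
    N13: 60+60 = 120 > 60
Round 3 — N10, N13 snap.
  N10 sheds 180 kN to N11, N2, N22, N4: 45 each.
    N11: 40+45 = 85 ≤ 90
    N2: 30+45 = 75 ≤ 120
    N22: 70+45 = 115 > 100
    N4: 90+45 = 135 > 130
  N13 sheds 120 kN to N2, N4: 60 each.
    N2: 75+60 = 135 > 120
    N4: 135+60 = 195 > 130
Round 4 — N2, N22, N4 snap.
  N2 sheds 135 kN to N11: 135 each.
    N11: 85+135 = 220 > 90
  N22 sheds 115 kN to N11: 115 each.
    N11: 220+115 = 335 > 90
  N4 sheds 195 kN to N11: 195 each.
    N11: 335+195 = 530 > 90
Round 5 — N11 snaps.
  N11 sheds 530 kN: no online neighbours, lost.
No further breaks.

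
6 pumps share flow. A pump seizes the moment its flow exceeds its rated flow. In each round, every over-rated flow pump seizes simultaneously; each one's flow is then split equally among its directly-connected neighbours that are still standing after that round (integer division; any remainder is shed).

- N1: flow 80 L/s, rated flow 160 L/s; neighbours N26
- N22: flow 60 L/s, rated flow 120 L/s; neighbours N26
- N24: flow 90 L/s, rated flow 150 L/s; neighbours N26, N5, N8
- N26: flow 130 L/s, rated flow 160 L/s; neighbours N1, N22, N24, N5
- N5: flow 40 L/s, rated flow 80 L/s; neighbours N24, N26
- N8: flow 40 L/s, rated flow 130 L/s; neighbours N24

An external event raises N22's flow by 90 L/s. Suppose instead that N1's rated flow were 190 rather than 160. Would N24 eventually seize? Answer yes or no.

yes

With N1's rated flow at 190:
Round 1 — N22 at 150 > 120. N22 seizes.
  N22 sheds 150 L/s to N26: 150 each.
    N26: 130+150 = 280 > 160
Round 2 — N26 seizes.
  N26 sheds 280 L/s to N1, N24, N5: 93 each (1 lost).
    N1: 80+93 = 173 ≤ 190
    N24: 90+93 = 183 > 150
    N5: 40+93 = 133 > 80
Round 3 — N24, N5 seize.
  N24 sheds 183 L/s to N8: 183 each.
    N8: 40+183 = 223 > 130
  N5 sheds 133 L/s: no online neighbours, lost.
Round 4 — N8 seizes.
  N8 sheds 223 L/s: no online neighbours, lost.
No further seizures.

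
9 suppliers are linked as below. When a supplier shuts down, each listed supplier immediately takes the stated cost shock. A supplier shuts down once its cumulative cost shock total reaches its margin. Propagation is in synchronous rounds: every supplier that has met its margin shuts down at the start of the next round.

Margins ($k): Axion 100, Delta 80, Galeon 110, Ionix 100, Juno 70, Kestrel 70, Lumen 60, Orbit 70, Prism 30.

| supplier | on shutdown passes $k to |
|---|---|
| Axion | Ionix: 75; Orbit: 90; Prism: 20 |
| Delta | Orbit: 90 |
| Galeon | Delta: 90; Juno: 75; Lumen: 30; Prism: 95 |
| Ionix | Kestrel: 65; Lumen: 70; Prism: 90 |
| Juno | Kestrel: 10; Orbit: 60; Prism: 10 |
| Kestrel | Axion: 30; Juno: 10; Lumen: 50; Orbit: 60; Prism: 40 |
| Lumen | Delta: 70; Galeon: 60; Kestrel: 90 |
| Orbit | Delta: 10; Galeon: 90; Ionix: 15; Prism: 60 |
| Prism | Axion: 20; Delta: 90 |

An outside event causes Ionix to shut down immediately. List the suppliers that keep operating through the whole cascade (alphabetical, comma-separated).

Axion

Round 1 — Ionix shuts down (initial).
  Kestrel: +65 → 65 < 70
  Lumen: +70 → 70 ≥ 60
  Prism: +90 → 90 ≥ 30
Round 2 — Lumen, Prism shut down.
  Axion: +20 → 20 < 100
  Delta: +70+90 → 160 ≥ 80
  Galeon: +60 → 60 < 110
  Kestrel: +90 → 155 ≥ 70
Round 3 — Delta, Kestrel shut down.
  Axion: +30 → 50 < 100
  Juno: +10 → 10 < 70
  Orbit: +90+60 → 150 ≥ 70
Round 4 — Orbit shuts down.
  Galeon: +90 → 150 ≥ 110
Round 5 — Galeon shuts down.
  Juno: +75 → 85 ≥ 70
Round 6 — Juno shuts down.
No further shutdowns.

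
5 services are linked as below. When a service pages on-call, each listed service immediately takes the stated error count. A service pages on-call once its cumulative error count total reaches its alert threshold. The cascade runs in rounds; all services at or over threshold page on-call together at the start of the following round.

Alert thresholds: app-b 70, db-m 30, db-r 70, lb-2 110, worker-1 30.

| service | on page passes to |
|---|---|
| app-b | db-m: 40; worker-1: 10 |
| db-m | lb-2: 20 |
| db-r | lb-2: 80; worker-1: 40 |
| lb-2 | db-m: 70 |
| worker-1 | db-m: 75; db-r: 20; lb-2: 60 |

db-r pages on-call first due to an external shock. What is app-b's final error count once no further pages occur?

Round 1 — db-r pages on-call (initial).
  lb-2: +80 → 80 < 110
  worker-1: +40 → 40 ≥ 30
Round 2 — worker-1 pages on-call.
  db-m: +75 → 75 ≥ 30
  lb-2: +60 → 140 ≥ 110
Round 3 — db-m, lb-2 page on-call.
No further pages.

0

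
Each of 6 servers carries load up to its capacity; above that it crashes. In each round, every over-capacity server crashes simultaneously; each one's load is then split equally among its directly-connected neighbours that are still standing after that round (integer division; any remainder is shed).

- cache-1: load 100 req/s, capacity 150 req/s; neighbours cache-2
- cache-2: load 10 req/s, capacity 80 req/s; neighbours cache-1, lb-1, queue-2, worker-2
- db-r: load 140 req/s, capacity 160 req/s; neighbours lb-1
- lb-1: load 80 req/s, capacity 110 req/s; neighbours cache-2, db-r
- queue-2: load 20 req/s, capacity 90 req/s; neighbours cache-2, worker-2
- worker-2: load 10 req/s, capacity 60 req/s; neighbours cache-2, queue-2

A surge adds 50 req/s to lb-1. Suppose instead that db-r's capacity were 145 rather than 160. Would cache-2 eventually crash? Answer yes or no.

With db-r's capacity at 145:
Round 1 — lb-1 at 130 > 110. lb-1 crashes.
  lb-1 sheds 130 req/s to cache-2, db-r: 65 each.
    cache-2: 10+65 = 75 ≤ 80
    db-r: 140+65 = 205 > 145
Round 2 — db-r crashes.
  db-r sheds 205 req/s: no online neighbours, lost.
No further crashes.

no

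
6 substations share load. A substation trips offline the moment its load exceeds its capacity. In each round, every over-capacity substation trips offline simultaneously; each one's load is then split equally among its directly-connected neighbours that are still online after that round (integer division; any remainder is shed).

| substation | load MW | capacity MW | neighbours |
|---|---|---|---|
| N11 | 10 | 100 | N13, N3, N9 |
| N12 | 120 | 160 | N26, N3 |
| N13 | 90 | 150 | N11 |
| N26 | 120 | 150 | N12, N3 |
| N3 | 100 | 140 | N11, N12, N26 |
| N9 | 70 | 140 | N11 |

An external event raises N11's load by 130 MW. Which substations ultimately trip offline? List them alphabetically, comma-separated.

N11, N12, N26, N3

Round 1 — N11 at 140 > 100. N11 trips offline.
  N11 sheds 140 MW to N13, N3, N9: 46 each (2 lost).
    N13: 90+46 = 136 ≤ 150
    N3: 100+46 = 146 > 140
    N9: 70+46 = 116 ≤ 140
Round 2 — N3 trips offline.
  N3 sheds 146 MW to N12, N26: 73 each.
    N12: 120+73 = 193 > 160
    N26: 120+73 = 193 > 150
Round 3 — N12, N26 trip offline.
  N12 sheds 193 MW: no online neighbours, lost.
  N26 sheds 193 MW: no online neighbours, lost.
No further trips.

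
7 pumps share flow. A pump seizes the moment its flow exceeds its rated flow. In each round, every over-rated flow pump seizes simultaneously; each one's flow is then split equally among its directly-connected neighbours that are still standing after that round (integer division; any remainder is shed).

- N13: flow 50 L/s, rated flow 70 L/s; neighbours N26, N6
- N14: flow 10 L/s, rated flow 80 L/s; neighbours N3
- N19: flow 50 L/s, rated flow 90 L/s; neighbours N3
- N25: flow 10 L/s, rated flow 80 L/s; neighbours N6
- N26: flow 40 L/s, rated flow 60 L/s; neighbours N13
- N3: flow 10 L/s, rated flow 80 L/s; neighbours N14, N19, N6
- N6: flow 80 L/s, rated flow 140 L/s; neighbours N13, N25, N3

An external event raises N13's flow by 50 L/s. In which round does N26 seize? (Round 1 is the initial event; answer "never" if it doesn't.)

2

Round 1 — N13 at 100 > 70. N13 seizes.
  N13 sheds 100 L/s to N26, N6: 50 each.
    N26: 40+50 = 90 > 60
    N6: 80+50 = 130 ≤ 140
Round 2 — N26 seizes.
  N26 sheds 90 L/s: no online neighbours, lost.
No further seizures.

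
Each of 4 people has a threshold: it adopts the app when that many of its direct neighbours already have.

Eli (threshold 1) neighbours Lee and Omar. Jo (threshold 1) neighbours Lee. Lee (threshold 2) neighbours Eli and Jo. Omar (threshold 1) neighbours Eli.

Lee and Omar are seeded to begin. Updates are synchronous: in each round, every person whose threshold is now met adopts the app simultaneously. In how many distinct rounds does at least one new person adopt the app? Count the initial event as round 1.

Round 1 — Lee, Omar adopt the app (initial).
Round 2 — checking thresholds:
  Eli: 2 of 2 neighbours ≥ 1, adopts the app.
  Jo: 1 of 1 neighbours ≥ 1, adopts the app.
Round 3 — no new adoptions; cascade stops.

2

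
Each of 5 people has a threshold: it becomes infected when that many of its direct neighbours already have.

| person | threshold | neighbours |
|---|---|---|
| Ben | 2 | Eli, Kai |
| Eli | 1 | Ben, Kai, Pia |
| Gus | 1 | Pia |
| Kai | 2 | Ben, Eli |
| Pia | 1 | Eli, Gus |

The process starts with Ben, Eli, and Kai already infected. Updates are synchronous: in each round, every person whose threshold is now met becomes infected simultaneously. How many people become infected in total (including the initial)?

Round 1 — Ben, Eli, Kai become infected (initial).
Round 2 — checking thresholds:
  Pia: 1 of 2 neighbours ≥ 1, becomes infected.
Round 3 — checking thresholds:
  Gus: 1 of 1 neighbours ≥ 1, becomes infected.
Round 4 — no new infections; cascade stops.

5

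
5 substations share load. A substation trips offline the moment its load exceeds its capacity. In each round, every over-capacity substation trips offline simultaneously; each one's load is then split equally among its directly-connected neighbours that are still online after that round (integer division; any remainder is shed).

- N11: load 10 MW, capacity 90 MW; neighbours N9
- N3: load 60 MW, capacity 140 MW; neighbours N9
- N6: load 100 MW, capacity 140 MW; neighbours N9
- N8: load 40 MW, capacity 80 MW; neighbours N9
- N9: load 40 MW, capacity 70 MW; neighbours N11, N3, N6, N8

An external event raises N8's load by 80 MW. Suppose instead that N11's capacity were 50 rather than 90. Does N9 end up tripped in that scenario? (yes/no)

With N11's capacity at 50:
Round 1 — N8 at 120 > 80. N8 trips offline.
  N8 sheds 120 MW to N9: 120 each.
    N9: 40+120 = 160 > 70
Round 2 — N9 trips offline.
  N9 sheds 160 MW to N11, N3, N6: 53 each (1 lost).
    N11: 10+53 = 63 > 50
    N3: 60+53 = 113 ≤ 140
    N6: 100+53 = 153 > 140
Round 3 — N11, N6 trip offline.
  N11 sheds 63 MW: no online neighbours, lost.
  N6 sheds 153 MW: no online neighbours, lost.
No further trips.

yes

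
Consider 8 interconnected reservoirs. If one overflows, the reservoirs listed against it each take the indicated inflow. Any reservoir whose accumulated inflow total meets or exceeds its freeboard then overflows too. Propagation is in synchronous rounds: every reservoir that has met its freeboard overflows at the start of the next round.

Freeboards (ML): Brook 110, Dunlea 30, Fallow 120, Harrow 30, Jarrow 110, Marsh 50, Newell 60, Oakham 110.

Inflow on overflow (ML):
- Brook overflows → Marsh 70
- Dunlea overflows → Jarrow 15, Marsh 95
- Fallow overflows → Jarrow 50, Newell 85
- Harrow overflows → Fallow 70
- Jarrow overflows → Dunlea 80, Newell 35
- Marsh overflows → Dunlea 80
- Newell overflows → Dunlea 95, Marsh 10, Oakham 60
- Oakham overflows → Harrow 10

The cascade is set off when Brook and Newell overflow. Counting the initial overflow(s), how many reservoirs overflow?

4

Round 1 — Brook, Newell overflow (initial).
  Dunlea: +95 → 95 ≥ 30
  Marsh: +70+10 → 80 ≥ 50
  Oakham: +60 → 60 < 110
Round 2 — Dunlea, Marsh overflow.
  Jarrow: +15 → 15 < 110
No further overflows.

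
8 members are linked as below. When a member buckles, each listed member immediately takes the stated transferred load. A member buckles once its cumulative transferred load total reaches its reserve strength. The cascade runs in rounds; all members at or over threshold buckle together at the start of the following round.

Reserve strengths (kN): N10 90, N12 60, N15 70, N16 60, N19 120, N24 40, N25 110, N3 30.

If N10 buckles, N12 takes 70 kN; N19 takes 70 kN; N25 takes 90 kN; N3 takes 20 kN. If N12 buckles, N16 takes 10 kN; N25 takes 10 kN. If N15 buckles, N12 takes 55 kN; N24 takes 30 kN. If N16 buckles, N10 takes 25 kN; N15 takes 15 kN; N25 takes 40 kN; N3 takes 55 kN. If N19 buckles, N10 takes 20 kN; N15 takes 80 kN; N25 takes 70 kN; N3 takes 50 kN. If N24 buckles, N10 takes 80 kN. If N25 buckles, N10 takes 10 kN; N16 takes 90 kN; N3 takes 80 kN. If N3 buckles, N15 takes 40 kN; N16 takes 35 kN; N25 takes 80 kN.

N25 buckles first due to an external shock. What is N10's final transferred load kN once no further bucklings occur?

Round 1 — N25 buckles (initial).
  N10: +10 → 10 < 90
  N16: +90 → 90 ≥ 60
  N3: +80 → 80 ≥ 30
Round 2 — N16, N3 buckle.
  N10: +25 → 35 < 90
  N15: +15+40 → 55 < 70
No further bucklings.

35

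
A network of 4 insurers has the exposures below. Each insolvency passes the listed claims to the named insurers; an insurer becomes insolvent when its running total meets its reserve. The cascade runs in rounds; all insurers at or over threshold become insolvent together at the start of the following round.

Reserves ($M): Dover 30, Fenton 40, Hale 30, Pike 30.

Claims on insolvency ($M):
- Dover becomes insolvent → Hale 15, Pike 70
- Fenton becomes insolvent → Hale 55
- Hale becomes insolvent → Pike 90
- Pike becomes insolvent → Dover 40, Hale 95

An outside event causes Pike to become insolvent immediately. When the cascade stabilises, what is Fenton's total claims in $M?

Round 1 — Pike becomes insolvent (initial).
  Dover: +40 → 40 ≥ 30
  Hale: +95 → 95 ≥ 30
Round 2 — Dover, Hale become insolvent.
No further insolvencies.

0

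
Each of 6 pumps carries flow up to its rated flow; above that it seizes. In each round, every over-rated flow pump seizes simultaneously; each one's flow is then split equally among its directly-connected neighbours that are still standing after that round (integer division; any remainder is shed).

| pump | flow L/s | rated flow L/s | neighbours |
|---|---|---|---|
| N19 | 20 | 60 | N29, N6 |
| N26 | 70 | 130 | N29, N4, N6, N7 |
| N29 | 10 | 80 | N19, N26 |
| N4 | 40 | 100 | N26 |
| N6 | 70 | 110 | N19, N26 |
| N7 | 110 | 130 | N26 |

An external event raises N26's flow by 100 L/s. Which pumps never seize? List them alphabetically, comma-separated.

N4

Round 1 — N26 at 170 > 130. N26 seizes.
  N26 sheds 170 L/s to N29, N4, N6, N7: 42 each (2 lost).
    N29: 10+42 = 52 ≤ 80
    N4: 40+42 = 82 ≤ 100
    N6: 70+42 = 112 > 110
    N7: 110+42 = 152 > 130
Round 2 — N6, N7 seize.
  N6 sheds 112 L/s to N19: 112 each.
    N19: 20+112 = 132 > 60
  N7 sheds 152 L/s: no online neighbours, lost.
Round 3 — N19 seizes.
  N19 sheds 132 L/s to N29: 132 each.
    N29: 52+132 = 184 > 80
Round 4 — N29 seizes.
  N29 sheds 184 L/s: no online neighbours, lost.
No further seizures.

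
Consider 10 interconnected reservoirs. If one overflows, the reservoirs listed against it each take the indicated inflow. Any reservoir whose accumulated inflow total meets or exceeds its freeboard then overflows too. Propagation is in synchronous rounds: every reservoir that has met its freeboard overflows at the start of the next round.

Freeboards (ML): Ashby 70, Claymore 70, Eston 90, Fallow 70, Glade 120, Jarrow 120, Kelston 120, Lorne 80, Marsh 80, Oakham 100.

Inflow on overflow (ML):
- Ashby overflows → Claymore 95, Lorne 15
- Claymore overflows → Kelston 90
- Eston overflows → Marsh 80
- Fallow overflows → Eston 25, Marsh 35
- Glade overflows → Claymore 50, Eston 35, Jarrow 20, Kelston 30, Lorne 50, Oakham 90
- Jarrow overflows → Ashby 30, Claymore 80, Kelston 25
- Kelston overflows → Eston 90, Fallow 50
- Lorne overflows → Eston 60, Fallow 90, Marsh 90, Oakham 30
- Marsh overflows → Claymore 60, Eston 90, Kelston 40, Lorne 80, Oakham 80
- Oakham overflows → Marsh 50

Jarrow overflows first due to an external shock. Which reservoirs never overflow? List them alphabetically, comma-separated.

Round 1 — Jarrow overflows (initial).
  Ashby: +30 → 30 < 70
  Claymore: +80 → 80 ≥ 70
  Kelston: +25 → 25 < 120
Round 2 — Claymore overflows.
  Kelston: +90 → 115 < 120
No further overflows.

Ashby, Eston, Fallow, Glade, Kelston, Lorne, Marsh, Oakham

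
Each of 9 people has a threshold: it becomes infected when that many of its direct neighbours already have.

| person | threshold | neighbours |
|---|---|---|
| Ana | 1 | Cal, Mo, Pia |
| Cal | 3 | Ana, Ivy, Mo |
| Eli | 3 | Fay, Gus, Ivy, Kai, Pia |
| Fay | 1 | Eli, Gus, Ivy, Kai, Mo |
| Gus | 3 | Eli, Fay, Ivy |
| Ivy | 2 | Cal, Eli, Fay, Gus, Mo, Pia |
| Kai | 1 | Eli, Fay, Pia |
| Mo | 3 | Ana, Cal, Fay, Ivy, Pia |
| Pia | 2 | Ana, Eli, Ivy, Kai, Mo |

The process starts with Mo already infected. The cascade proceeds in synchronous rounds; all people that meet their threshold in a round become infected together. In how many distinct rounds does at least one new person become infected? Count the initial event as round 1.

5

Round 1 — Mo becomes infected (initial).
Round 2 — checking thresholds:
  Ana: 1 of 3 neighbours ≥ 1, becomes infected.
  Cal: 1 of 3 neighbours < 3, not yet.
  Fay: 1 of 5 neighbours ≥ 1, becomes infected.
  Ivy: 1 of 6 neighbours < 2, not yet.
  Pia: 1 of 5 neighbours < 2, not yet.
Round 3 — checking thresholds:
  Cal: 2 of 3 neighbours < 3, not yet.
  Eli: 1 of 5 neighbours < 3, not yet.
  Gus: 1 of 3 neighbours < 3, not yet.
  Ivy: 2 of 6 neighbours ≥ 2, becomes infected.
  Kai: 1 of 3 neighbours ≥ 1, becomes infected.
  Pia: 2 of 5 neighbours ≥ 2, becomes infected.
Round 4 — checking thresholds:
  Cal: 3 of 3 neighbours ≥ 3, becomes infected.
  Eli: 4 of 5 neighbours ≥ 3, becomes infected.
  Gus: 2 of 3 neighbours < 3, not yet.
Round 5 — checking thresholds:
  Gus: 3 of 3 neighbours ≥ 3, becomes infected.
Round 6 — no new infections; cascade stops.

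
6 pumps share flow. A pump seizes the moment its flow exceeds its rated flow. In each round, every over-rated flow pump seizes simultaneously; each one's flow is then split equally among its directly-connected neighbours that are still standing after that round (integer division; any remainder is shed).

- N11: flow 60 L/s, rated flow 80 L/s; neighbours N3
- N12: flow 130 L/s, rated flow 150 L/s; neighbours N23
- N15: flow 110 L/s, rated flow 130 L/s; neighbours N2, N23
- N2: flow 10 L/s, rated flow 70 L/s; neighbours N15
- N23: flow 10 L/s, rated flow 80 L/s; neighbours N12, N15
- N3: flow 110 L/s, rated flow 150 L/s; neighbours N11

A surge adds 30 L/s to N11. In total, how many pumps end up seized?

Round 1 — N11 at 90 > 80. N11 seizes.
  N11 sheds 90 L/s to N3: 90 each.
    N3: 110+90 = 200 > 150
Round 2 — N3 seizes.
  N3 sheds 200 L/s: no online neighbours, lost.
No further seizures.

2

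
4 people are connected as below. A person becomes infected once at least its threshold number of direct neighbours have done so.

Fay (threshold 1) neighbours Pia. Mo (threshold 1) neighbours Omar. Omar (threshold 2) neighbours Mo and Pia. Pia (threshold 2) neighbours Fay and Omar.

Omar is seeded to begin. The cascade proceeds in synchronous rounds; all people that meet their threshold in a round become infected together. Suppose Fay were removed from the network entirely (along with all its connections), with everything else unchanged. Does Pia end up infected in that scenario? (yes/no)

With Fay removed:
Round 1 — Omar becomes infected (initial).
Round 2 — checking thresholds:
  Mo: 1 of 1 neighbours ≥ 1, becomes infected.
  Pia: 1 of 1 neighbours < 2, not yet.
Round 3 — no new infections; cascade stops.

no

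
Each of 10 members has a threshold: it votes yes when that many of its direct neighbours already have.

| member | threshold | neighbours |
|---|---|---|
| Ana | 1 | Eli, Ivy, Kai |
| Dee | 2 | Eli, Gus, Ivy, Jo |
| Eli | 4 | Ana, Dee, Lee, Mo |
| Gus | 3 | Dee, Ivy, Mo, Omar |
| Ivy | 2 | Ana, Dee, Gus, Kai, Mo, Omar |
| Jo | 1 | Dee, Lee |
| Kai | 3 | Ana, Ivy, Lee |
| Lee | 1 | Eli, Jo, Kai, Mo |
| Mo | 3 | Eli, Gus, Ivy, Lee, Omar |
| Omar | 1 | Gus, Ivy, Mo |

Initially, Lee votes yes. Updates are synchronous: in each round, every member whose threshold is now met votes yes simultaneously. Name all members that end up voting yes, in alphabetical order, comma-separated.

Jo, Lee

Round 1 — Lee votes yes (initial).
Round 2 — checking thresholds:
  Eli: 1 of 4 neighbours < 4, below threshold.
  Jo: 1 of 2 neighbours ≥ 1, votes yes.
  Kai: 1 of 3 neighbours < 3, below threshold.
  Mo: 1 of 5 neighbours < 3, below threshold.
Round 3 — no new yes votes; cascade stops.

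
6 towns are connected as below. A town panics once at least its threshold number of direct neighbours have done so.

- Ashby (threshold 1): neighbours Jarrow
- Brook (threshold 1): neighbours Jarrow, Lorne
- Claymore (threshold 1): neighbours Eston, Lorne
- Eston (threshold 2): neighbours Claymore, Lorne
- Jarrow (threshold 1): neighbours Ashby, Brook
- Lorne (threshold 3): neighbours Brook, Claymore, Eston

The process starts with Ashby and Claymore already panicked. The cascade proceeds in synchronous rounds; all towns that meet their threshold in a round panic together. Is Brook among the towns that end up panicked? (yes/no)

yes

Round 1 — Ashby, Claymore panic (initial).
Round 2 — checking thresholds:
  Eston: 1 of 2 neighbours < 2, below threshold.
  Jarrow: 1 of 2 neighbours ≥ 1, panics.
  Lorne: 1 of 3 neighbours < 3, below threshold.
Round 3 — checking thresholds:
  Brook: 1 of 2 neighbours ≥ 1, panics.
  Eston: 1 of 2 neighbours < 2, below threshold.
  Lorne: 1 of 3 neighbours < 3, below threshold.
Round 4 — no new panics; cascade stops.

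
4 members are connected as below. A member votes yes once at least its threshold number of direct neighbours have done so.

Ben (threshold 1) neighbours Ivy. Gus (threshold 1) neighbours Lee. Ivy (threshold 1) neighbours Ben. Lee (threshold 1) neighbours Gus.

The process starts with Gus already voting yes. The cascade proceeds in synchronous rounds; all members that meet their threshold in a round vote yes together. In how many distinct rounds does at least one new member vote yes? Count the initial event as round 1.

Round 1 — Gus votes yes (initial).
Round 2 — checking thresholds:
  Lee: 1 of 1 neighbours ≥ 1, votes yes.
Round 3 — no new yes votes; cascade stops.

2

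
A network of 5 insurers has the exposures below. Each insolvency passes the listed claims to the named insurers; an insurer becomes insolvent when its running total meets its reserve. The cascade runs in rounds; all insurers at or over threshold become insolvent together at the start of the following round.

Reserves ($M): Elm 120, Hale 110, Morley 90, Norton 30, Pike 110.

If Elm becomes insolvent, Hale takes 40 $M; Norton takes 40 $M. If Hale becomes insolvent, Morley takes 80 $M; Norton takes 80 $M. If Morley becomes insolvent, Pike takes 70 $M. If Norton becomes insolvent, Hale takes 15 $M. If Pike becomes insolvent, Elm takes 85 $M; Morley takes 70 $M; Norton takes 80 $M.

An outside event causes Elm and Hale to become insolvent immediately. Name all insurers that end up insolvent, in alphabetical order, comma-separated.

Round 1 — Elm, Hale become insolvent (initial).
  Morley: +80 → 80 < 90
  Norton: +40+80 → 120 ≥ 30
Round 2 — Norton becomes insolvent.
No further insolvencies.

Elm, Hale, Norton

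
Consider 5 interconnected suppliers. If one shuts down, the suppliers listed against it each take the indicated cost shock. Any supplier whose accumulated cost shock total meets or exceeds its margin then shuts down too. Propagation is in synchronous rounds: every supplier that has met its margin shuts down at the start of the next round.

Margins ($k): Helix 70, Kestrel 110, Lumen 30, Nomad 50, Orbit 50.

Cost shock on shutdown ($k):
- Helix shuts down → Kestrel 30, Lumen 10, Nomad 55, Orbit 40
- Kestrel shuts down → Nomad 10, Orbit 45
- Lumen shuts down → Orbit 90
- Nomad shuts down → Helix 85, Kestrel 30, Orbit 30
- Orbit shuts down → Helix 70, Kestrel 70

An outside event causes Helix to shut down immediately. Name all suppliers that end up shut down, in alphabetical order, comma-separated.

Round 1 — Helix shuts down (initial).
  Kestrel: +30 → 30 < 110
  Lumen: +10 → 10 < 30
  Nomad: +55 → 55 ≥ 50
  Orbit: +40 → 40 < 50
Round 2 — Nomad shuts down.
  Kestrel: +30 → 60 < 110
  Orbit: +30 → 70 ≥ 50
Round 3 — Orbit shuts down.
  Kestrel: +70 → 130 ≥ 110
Round 4 — Kestrel shuts down.
No further shutdowns.

Helix, Kestrel, Nomad, Orbit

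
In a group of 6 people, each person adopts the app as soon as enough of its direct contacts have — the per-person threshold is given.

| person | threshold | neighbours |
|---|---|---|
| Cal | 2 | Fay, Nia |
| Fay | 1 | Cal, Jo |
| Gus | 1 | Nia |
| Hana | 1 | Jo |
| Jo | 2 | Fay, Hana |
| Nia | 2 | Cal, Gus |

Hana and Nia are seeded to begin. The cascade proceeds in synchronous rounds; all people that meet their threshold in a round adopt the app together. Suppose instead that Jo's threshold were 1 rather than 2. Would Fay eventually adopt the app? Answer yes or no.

yes

With Jo's threshold at 1:
Round 1 — Hana, Nia adopt the app (initial).
Round 2 — checking thresholds:
  Cal: 1 of 2 neighbours < 2, holds.
  Gus: 1 of 1 neighbours ≥ 1, adopts the app.
  Jo: 1 of 2 neighbours ≥ 1, adopts the app.
Round 3 — checking thresholds:
  Cal: 1 of 2 neighbours < 2, holds.
  Fay: 1 of 2 neighbours ≥ 1, adopts the app.
Round 4 — checking thresholds:
  Cal: 2 of 2 neighbours ≥ 2, adopts the app.
Round 5 — no new adoptions; cascade stops.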